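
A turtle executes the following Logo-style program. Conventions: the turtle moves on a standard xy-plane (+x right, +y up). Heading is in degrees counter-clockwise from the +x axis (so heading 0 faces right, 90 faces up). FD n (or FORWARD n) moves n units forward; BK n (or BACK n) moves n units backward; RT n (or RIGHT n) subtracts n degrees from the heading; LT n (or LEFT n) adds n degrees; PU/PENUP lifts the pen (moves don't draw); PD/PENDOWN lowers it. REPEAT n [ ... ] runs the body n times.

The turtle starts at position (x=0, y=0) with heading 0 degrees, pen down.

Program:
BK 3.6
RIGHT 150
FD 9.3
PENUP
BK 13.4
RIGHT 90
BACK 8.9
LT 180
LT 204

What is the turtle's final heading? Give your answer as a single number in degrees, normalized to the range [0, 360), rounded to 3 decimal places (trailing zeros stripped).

Executing turtle program step by step:
Start: pos=(0,0), heading=0, pen down
BK 3.6: (0,0) -> (-3.6,0) [heading=0, draw]
RT 150: heading 0 -> 210
FD 9.3: (-3.6,0) -> (-11.654,-4.65) [heading=210, draw]
PU: pen up
BK 13.4: (-11.654,-4.65) -> (-0.049,2.05) [heading=210, move]
RT 90: heading 210 -> 120
BK 8.9: (-0.049,2.05) -> (4.401,-5.658) [heading=120, move]
LT 180: heading 120 -> 300
LT 204: heading 300 -> 144
Final: pos=(4.401,-5.658), heading=144, 2 segment(s) drawn

Answer: 144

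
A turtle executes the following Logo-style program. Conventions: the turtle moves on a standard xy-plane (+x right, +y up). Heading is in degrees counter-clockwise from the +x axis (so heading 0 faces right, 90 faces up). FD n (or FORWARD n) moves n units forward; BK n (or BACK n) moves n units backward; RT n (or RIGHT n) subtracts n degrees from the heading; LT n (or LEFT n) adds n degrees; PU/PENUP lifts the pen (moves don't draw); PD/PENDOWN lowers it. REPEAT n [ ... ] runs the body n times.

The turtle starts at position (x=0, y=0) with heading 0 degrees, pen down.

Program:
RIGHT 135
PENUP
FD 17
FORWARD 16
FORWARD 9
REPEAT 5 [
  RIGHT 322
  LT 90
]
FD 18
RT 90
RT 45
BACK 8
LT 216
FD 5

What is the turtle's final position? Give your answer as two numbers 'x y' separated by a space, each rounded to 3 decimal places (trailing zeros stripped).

Executing turtle program step by step:
Start: pos=(0,0), heading=0, pen down
RT 135: heading 0 -> 225
PU: pen up
FD 17: (0,0) -> (-12.021,-12.021) [heading=225, move]
FD 16: (-12.021,-12.021) -> (-23.335,-23.335) [heading=225, move]
FD 9: (-23.335,-23.335) -> (-29.698,-29.698) [heading=225, move]
REPEAT 5 [
  -- iteration 1/5 --
  RT 322: heading 225 -> 263
  LT 90: heading 263 -> 353
  -- iteration 2/5 --
  RT 322: heading 353 -> 31
  LT 90: heading 31 -> 121
  -- iteration 3/5 --
  RT 322: heading 121 -> 159
  LT 90: heading 159 -> 249
  -- iteration 4/5 --
  RT 322: heading 249 -> 287
  LT 90: heading 287 -> 17
  -- iteration 5/5 --
  RT 322: heading 17 -> 55
  LT 90: heading 55 -> 145
]
FD 18: (-29.698,-29.698) -> (-44.443,-19.374) [heading=145, move]
RT 90: heading 145 -> 55
RT 45: heading 55 -> 10
BK 8: (-44.443,-19.374) -> (-52.322,-20.763) [heading=10, move]
LT 216: heading 10 -> 226
FD 5: (-52.322,-20.763) -> (-55.795,-24.36) [heading=226, move]
Final: pos=(-55.795,-24.36), heading=226, 0 segment(s) drawn

Answer: -55.795 -24.36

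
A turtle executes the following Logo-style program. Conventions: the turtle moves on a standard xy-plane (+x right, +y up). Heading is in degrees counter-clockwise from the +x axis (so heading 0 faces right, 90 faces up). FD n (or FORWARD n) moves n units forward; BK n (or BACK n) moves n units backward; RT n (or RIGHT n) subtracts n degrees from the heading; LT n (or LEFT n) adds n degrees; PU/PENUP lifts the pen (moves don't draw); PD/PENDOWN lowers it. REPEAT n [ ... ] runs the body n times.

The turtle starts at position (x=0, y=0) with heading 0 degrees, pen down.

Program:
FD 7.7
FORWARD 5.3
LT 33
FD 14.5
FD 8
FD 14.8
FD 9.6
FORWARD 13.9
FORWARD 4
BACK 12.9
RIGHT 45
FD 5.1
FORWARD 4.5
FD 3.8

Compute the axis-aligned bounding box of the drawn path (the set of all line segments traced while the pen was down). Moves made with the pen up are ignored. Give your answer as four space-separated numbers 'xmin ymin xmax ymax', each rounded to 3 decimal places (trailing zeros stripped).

Answer: 0 0 69.634 35.293

Derivation:
Executing turtle program step by step:
Start: pos=(0,0), heading=0, pen down
FD 7.7: (0,0) -> (7.7,0) [heading=0, draw]
FD 5.3: (7.7,0) -> (13,0) [heading=0, draw]
LT 33: heading 0 -> 33
FD 14.5: (13,0) -> (25.161,7.897) [heading=33, draw]
FD 8: (25.161,7.897) -> (31.87,12.254) [heading=33, draw]
FD 14.8: (31.87,12.254) -> (44.282,20.315) [heading=33, draw]
FD 9.6: (44.282,20.315) -> (52.334,25.544) [heading=33, draw]
FD 13.9: (52.334,25.544) -> (63.991,33.114) [heading=33, draw]
FD 4: (63.991,33.114) -> (67.346,35.293) [heading=33, draw]
BK 12.9: (67.346,35.293) -> (56.527,28.267) [heading=33, draw]
RT 45: heading 33 -> 348
FD 5.1: (56.527,28.267) -> (61.516,27.206) [heading=348, draw]
FD 4.5: (61.516,27.206) -> (65.917,26.271) [heading=348, draw]
FD 3.8: (65.917,26.271) -> (69.634,25.481) [heading=348, draw]
Final: pos=(69.634,25.481), heading=348, 12 segment(s) drawn

Segment endpoints: x in {0, 7.7, 13, 25.161, 31.87, 44.282, 52.334, 56.527, 61.516, 63.991, 65.917, 67.346, 69.634}, y in {0, 7.897, 12.254, 20.315, 25.481, 25.544, 26.271, 27.206, 28.267, 33.114, 35.293}
xmin=0, ymin=0, xmax=69.634, ymax=35.293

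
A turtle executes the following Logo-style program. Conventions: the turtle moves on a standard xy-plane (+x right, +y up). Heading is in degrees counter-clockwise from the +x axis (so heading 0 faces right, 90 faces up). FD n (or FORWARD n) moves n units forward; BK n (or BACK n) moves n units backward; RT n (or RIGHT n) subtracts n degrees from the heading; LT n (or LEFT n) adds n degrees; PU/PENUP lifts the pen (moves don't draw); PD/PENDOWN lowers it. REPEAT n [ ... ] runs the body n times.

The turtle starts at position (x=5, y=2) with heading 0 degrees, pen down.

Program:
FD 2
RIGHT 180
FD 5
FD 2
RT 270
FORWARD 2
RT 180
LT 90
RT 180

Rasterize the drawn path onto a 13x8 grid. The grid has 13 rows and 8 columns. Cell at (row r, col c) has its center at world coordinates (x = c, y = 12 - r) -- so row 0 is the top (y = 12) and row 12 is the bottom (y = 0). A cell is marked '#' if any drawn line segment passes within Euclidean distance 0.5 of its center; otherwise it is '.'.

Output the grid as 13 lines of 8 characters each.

Answer: ........
........
........
........
........
........
........
........
........
........
########
#.......
#.......

Derivation:
Segment 0: (5,2) -> (7,2)
Segment 1: (7,2) -> (2,2)
Segment 2: (2,2) -> (0,2)
Segment 3: (0,2) -> (0,-0)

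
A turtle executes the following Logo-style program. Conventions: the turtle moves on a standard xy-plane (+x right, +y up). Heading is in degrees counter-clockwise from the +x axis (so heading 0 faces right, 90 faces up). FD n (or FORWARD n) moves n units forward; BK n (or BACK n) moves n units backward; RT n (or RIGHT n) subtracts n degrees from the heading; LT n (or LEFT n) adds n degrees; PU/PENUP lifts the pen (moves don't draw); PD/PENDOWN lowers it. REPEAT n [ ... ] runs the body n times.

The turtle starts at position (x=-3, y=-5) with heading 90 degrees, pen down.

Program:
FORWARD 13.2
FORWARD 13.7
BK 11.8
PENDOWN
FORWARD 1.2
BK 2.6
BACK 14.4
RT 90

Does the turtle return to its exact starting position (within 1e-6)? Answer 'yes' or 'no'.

Executing turtle program step by step:
Start: pos=(-3,-5), heading=90, pen down
FD 13.2: (-3,-5) -> (-3,8.2) [heading=90, draw]
FD 13.7: (-3,8.2) -> (-3,21.9) [heading=90, draw]
BK 11.8: (-3,21.9) -> (-3,10.1) [heading=90, draw]
PD: pen down
FD 1.2: (-3,10.1) -> (-3,11.3) [heading=90, draw]
BK 2.6: (-3,11.3) -> (-3,8.7) [heading=90, draw]
BK 14.4: (-3,8.7) -> (-3,-5.7) [heading=90, draw]
RT 90: heading 90 -> 0
Final: pos=(-3,-5.7), heading=0, 6 segment(s) drawn

Start position: (-3, -5)
Final position: (-3, -5.7)
Distance = 0.7; >= 1e-6 -> NOT closed

Answer: no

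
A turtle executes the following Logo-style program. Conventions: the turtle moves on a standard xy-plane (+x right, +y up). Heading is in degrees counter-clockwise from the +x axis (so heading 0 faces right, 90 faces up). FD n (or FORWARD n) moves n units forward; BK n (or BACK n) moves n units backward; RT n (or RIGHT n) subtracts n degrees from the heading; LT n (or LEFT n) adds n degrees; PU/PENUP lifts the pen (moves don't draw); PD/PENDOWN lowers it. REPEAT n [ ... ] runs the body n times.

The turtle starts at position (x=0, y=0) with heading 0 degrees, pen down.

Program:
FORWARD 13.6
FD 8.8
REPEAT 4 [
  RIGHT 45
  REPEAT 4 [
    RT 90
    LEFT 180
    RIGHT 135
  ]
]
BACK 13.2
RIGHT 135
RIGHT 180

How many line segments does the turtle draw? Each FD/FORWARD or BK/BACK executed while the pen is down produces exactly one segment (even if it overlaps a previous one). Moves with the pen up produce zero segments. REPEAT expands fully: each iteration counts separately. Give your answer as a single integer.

Answer: 3

Derivation:
Executing turtle program step by step:
Start: pos=(0,0), heading=0, pen down
FD 13.6: (0,0) -> (13.6,0) [heading=0, draw]
FD 8.8: (13.6,0) -> (22.4,0) [heading=0, draw]
REPEAT 4 [
  -- iteration 1/4 --
  RT 45: heading 0 -> 315
  REPEAT 4 [
    -- iteration 1/4 --
    RT 90: heading 315 -> 225
    LT 180: heading 225 -> 45
    RT 135: heading 45 -> 270
    -- iteration 2/4 --
    RT 90: heading 270 -> 180
    LT 180: heading 180 -> 0
    RT 135: heading 0 -> 225
    -- iteration 3/4 --
    RT 90: heading 225 -> 135
    LT 180: heading 135 -> 315
    RT 135: heading 315 -> 180
    -- iteration 4/4 --
    RT 90: heading 180 -> 90
    LT 180: heading 90 -> 270
    RT 135: heading 270 -> 135
  ]
  -- iteration 2/4 --
  RT 45: heading 135 -> 90
  REPEAT 4 [
    -- iteration 1/4 --
    RT 90: heading 90 -> 0
    LT 180: heading 0 -> 180
    RT 135: heading 180 -> 45
    -- iteration 2/4 --
    RT 90: heading 45 -> 315
    LT 180: heading 315 -> 135
    RT 135: heading 135 -> 0
    -- iteration 3/4 --
    RT 90: heading 0 -> 270
    LT 180: heading 270 -> 90
    RT 135: heading 90 -> 315
    -- iteration 4/4 --
    RT 90: heading 315 -> 225
    LT 180: heading 225 -> 45
    RT 135: heading 45 -> 270
  ]
  -- iteration 3/4 --
  RT 45: heading 270 -> 225
  REPEAT 4 [
    -- iteration 1/4 --
    RT 90: heading 225 -> 135
    LT 180: heading 135 -> 315
    RT 135: heading 315 -> 180
    -- iteration 2/4 --
    RT 90: heading 180 -> 90
    LT 180: heading 90 -> 270
    RT 135: heading 270 -> 135
    -- iteration 3/4 --
    RT 90: heading 135 -> 45
    LT 180: heading 45 -> 225
    RT 135: heading 225 -> 90
    -- iteration 4/4 --
    RT 90: heading 90 -> 0
    LT 180: heading 0 -> 180
    RT 135: heading 180 -> 45
  ]
  -- iteration 4/4 --
  RT 45: heading 45 -> 0
  REPEAT 4 [
    -- iteration 1/4 --
    RT 90: heading 0 -> 270
    LT 180: heading 270 -> 90
    RT 135: heading 90 -> 315
    -- iteration 2/4 --
    RT 90: heading 315 -> 225
    LT 180: heading 225 -> 45
    RT 135: heading 45 -> 270
    -- iteration 3/4 --
    RT 90: heading 270 -> 180
    LT 180: heading 180 -> 0
    RT 135: heading 0 -> 225
    -- iteration 4/4 --
    RT 90: heading 225 -> 135
    LT 180: heading 135 -> 315
    RT 135: heading 315 -> 180
  ]
]
BK 13.2: (22.4,0) -> (35.6,0) [heading=180, draw]
RT 135: heading 180 -> 45
RT 180: heading 45 -> 225
Final: pos=(35.6,0), heading=225, 3 segment(s) drawn
Segments drawn: 3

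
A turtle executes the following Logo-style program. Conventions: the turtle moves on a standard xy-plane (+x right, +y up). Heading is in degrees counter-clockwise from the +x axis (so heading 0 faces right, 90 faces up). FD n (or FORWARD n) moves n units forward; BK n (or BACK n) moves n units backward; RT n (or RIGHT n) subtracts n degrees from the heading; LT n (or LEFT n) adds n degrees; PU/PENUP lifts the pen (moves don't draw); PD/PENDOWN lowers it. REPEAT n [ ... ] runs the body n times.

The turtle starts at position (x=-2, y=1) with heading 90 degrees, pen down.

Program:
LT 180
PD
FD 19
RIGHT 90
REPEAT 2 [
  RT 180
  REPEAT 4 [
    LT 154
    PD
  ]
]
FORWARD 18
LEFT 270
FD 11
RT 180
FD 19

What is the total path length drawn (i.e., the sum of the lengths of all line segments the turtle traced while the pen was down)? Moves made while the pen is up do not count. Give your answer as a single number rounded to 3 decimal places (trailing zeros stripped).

Answer: 67

Derivation:
Executing turtle program step by step:
Start: pos=(-2,1), heading=90, pen down
LT 180: heading 90 -> 270
PD: pen down
FD 19: (-2,1) -> (-2,-18) [heading=270, draw]
RT 90: heading 270 -> 180
REPEAT 2 [
  -- iteration 1/2 --
  RT 180: heading 180 -> 0
  REPEAT 4 [
    -- iteration 1/4 --
    LT 154: heading 0 -> 154
    PD: pen down
    -- iteration 2/4 --
    LT 154: heading 154 -> 308
    PD: pen down
    -- iteration 3/4 --
    LT 154: heading 308 -> 102
    PD: pen down
    -- iteration 4/4 --
    LT 154: heading 102 -> 256
    PD: pen down
  ]
  -- iteration 2/2 --
  RT 180: heading 256 -> 76
  REPEAT 4 [
    -- iteration 1/4 --
    LT 154: heading 76 -> 230
    PD: pen down
    -- iteration 2/4 --
    LT 154: heading 230 -> 24
    PD: pen down
    -- iteration 3/4 --
    LT 154: heading 24 -> 178
    PD: pen down
    -- iteration 4/4 --
    LT 154: heading 178 -> 332
    PD: pen down
  ]
]
FD 18: (-2,-18) -> (13.893,-26.45) [heading=332, draw]
LT 270: heading 332 -> 242
FD 11: (13.893,-26.45) -> (8.729,-36.163) [heading=242, draw]
RT 180: heading 242 -> 62
FD 19: (8.729,-36.163) -> (17.649,-19.387) [heading=62, draw]
Final: pos=(17.649,-19.387), heading=62, 4 segment(s) drawn

Segment lengths:
  seg 1: (-2,1) -> (-2,-18), length = 19
  seg 2: (-2,-18) -> (13.893,-26.45), length = 18
  seg 3: (13.893,-26.45) -> (8.729,-36.163), length = 11
  seg 4: (8.729,-36.163) -> (17.649,-19.387), length = 19
Total = 67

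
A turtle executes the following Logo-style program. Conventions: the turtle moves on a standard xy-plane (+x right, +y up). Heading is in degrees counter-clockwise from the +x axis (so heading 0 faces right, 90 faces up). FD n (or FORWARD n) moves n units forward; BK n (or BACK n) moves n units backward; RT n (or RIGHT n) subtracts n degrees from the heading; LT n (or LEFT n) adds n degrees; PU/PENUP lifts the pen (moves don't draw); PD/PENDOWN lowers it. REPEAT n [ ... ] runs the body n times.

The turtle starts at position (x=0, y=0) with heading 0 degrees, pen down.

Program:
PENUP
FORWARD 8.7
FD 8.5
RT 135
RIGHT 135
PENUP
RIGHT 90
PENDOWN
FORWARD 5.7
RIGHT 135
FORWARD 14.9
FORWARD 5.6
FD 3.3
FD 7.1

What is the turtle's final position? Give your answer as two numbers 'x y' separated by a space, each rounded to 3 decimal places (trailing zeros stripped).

Executing turtle program step by step:
Start: pos=(0,0), heading=0, pen down
PU: pen up
FD 8.7: (0,0) -> (8.7,0) [heading=0, move]
FD 8.5: (8.7,0) -> (17.2,0) [heading=0, move]
RT 135: heading 0 -> 225
RT 135: heading 225 -> 90
PU: pen up
RT 90: heading 90 -> 0
PD: pen down
FD 5.7: (17.2,0) -> (22.9,0) [heading=0, draw]
RT 135: heading 0 -> 225
FD 14.9: (22.9,0) -> (12.364,-10.536) [heading=225, draw]
FD 5.6: (12.364,-10.536) -> (8.404,-14.496) [heading=225, draw]
FD 3.3: (8.404,-14.496) -> (6.071,-16.829) [heading=225, draw]
FD 7.1: (6.071,-16.829) -> (1.05,-21.85) [heading=225, draw]
Final: pos=(1.05,-21.85), heading=225, 5 segment(s) drawn

Answer: 1.05 -21.85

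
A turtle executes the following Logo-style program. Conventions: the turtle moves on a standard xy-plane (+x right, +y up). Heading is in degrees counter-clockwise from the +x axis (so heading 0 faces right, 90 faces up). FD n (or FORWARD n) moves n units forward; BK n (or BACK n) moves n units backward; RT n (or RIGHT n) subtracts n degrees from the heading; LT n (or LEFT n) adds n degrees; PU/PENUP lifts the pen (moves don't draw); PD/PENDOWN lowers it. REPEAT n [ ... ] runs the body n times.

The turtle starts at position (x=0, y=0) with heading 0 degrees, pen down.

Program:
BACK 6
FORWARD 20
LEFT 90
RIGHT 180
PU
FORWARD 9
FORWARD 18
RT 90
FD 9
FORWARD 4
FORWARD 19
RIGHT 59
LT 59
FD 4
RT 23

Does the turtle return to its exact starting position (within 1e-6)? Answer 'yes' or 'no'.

Executing turtle program step by step:
Start: pos=(0,0), heading=0, pen down
BK 6: (0,0) -> (-6,0) [heading=0, draw]
FD 20: (-6,0) -> (14,0) [heading=0, draw]
LT 90: heading 0 -> 90
RT 180: heading 90 -> 270
PU: pen up
FD 9: (14,0) -> (14,-9) [heading=270, move]
FD 18: (14,-9) -> (14,-27) [heading=270, move]
RT 90: heading 270 -> 180
FD 9: (14,-27) -> (5,-27) [heading=180, move]
FD 4: (5,-27) -> (1,-27) [heading=180, move]
FD 19: (1,-27) -> (-18,-27) [heading=180, move]
RT 59: heading 180 -> 121
LT 59: heading 121 -> 180
FD 4: (-18,-27) -> (-22,-27) [heading=180, move]
RT 23: heading 180 -> 157
Final: pos=(-22,-27), heading=157, 2 segment(s) drawn

Start position: (0, 0)
Final position: (-22, -27)
Distance = 34.828; >= 1e-6 -> NOT closed

Answer: no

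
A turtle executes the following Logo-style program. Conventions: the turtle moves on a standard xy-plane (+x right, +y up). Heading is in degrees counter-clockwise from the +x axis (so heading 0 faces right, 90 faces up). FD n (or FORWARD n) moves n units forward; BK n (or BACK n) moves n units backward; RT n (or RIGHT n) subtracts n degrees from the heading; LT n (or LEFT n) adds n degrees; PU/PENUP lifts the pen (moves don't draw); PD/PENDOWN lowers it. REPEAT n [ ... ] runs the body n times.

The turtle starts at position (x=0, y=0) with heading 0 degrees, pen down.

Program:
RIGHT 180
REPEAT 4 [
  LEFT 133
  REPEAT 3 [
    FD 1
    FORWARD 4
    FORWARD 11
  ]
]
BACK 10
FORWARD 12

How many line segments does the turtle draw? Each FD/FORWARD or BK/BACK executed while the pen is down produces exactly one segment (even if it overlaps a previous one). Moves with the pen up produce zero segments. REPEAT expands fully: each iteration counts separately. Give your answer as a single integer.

Executing turtle program step by step:
Start: pos=(0,0), heading=0, pen down
RT 180: heading 0 -> 180
REPEAT 4 [
  -- iteration 1/4 --
  LT 133: heading 180 -> 313
  REPEAT 3 [
    -- iteration 1/3 --
    FD 1: (0,0) -> (0.682,-0.731) [heading=313, draw]
    FD 4: (0.682,-0.731) -> (3.41,-3.657) [heading=313, draw]
    FD 11: (3.41,-3.657) -> (10.912,-11.702) [heading=313, draw]
    -- iteration 2/3 --
    FD 1: (10.912,-11.702) -> (11.594,-12.433) [heading=313, draw]
    FD 4: (11.594,-12.433) -> (14.322,-15.358) [heading=313, draw]
    FD 11: (14.322,-15.358) -> (21.824,-23.403) [heading=313, draw]
    -- iteration 3/3 --
    FD 1: (21.824,-23.403) -> (22.506,-24.135) [heading=313, draw]
    FD 4: (22.506,-24.135) -> (25.234,-27.06) [heading=313, draw]
    FD 11: (25.234,-27.06) -> (32.736,-35.105) [heading=313, draw]
  ]
  -- iteration 2/4 --
  LT 133: heading 313 -> 86
  REPEAT 3 [
    -- iteration 1/3 --
    FD 1: (32.736,-35.105) -> (32.806,-34.107) [heading=86, draw]
    FD 4: (32.806,-34.107) -> (33.085,-30.117) [heading=86, draw]
    FD 11: (33.085,-30.117) -> (33.852,-19.144) [heading=86, draw]
    -- iteration 2/3 --
    FD 1: (33.852,-19.144) -> (33.922,-18.146) [heading=86, draw]
    FD 4: (33.922,-18.146) -> (34.201,-14.156) [heading=86, draw]
    FD 11: (34.201,-14.156) -> (34.968,-3.183) [heading=86, draw]
    -- iteration 3/3 --
    FD 1: (34.968,-3.183) -> (35.038,-2.185) [heading=86, draw]
    FD 4: (35.038,-2.185) -> (35.317,1.805) [heading=86, draw]
    FD 11: (35.317,1.805) -> (36.084,12.778) [heading=86, draw]
  ]
  -- iteration 3/4 --
  LT 133: heading 86 -> 219
  REPEAT 3 [
    -- iteration 1/3 --
    FD 1: (36.084,12.778) -> (35.307,12.149) [heading=219, draw]
    FD 4: (35.307,12.149) -> (32.199,9.631) [heading=219, draw]
    FD 11: (32.199,9.631) -> (23.65,2.709) [heading=219, draw]
    -- iteration 2/3 --
    FD 1: (23.65,2.709) -> (22.873,2.08) [heading=219, draw]
    FD 4: (22.873,2.08) -> (19.764,-0.438) [heading=219, draw]
    FD 11: (19.764,-0.438) -> (11.216,-7.36) [heading=219, draw]
    -- iteration 3/3 --
    FD 1: (11.216,-7.36) -> (10.438,-7.989) [heading=219, draw]
    FD 4: (10.438,-7.989) -> (7.33,-10.507) [heading=219, draw]
    FD 11: (7.33,-10.507) -> (-1.219,-17.429) [heading=219, draw]
  ]
  -- iteration 4/4 --
  LT 133: heading 219 -> 352
  REPEAT 3 [
    -- iteration 1/3 --
    FD 1: (-1.219,-17.429) -> (-0.229,-17.568) [heading=352, draw]
    FD 4: (-0.229,-17.568) -> (3.733,-18.125) [heading=352, draw]
    FD 11: (3.733,-18.125) -> (14.626,-19.656) [heading=352, draw]
    -- iteration 2/3 --
    FD 1: (14.626,-19.656) -> (15.616,-19.795) [heading=352, draw]
    FD 4: (15.616,-19.795) -> (19.577,-20.352) [heading=352, draw]
    FD 11: (19.577,-20.352) -> (30.47,-21.883) [heading=352, draw]
    -- iteration 3/3 --
    FD 1: (30.47,-21.883) -> (31.46,-22.022) [heading=352, draw]
    FD 4: (31.46,-22.022) -> (35.421,-22.579) [heading=352, draw]
    FD 11: (35.421,-22.579) -> (46.314,-24.11) [heading=352, draw]
  ]
]
BK 10: (46.314,-24.11) -> (36.411,-22.718) [heading=352, draw]
FD 12: (36.411,-22.718) -> (48.295,-24.388) [heading=352, draw]
Final: pos=(48.295,-24.388), heading=352, 38 segment(s) drawn
Segments drawn: 38

Answer: 38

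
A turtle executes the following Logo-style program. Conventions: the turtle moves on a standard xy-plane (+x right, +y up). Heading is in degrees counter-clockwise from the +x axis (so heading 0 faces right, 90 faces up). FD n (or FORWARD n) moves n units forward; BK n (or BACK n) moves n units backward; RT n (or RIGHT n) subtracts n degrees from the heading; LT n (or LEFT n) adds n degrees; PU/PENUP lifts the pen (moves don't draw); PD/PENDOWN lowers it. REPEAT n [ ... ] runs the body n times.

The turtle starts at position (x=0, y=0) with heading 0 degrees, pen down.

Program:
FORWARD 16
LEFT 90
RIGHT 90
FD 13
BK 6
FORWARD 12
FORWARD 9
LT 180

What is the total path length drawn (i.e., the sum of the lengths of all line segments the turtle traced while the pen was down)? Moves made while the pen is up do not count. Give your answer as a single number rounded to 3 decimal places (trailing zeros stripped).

Answer: 56

Derivation:
Executing turtle program step by step:
Start: pos=(0,0), heading=0, pen down
FD 16: (0,0) -> (16,0) [heading=0, draw]
LT 90: heading 0 -> 90
RT 90: heading 90 -> 0
FD 13: (16,0) -> (29,0) [heading=0, draw]
BK 6: (29,0) -> (23,0) [heading=0, draw]
FD 12: (23,0) -> (35,0) [heading=0, draw]
FD 9: (35,0) -> (44,0) [heading=0, draw]
LT 180: heading 0 -> 180
Final: pos=(44,0), heading=180, 5 segment(s) drawn

Segment lengths:
  seg 1: (0,0) -> (16,0), length = 16
  seg 2: (16,0) -> (29,0), length = 13
  seg 3: (29,0) -> (23,0), length = 6
  seg 4: (23,0) -> (35,0), length = 12
  seg 5: (35,0) -> (44,0), length = 9
Total = 56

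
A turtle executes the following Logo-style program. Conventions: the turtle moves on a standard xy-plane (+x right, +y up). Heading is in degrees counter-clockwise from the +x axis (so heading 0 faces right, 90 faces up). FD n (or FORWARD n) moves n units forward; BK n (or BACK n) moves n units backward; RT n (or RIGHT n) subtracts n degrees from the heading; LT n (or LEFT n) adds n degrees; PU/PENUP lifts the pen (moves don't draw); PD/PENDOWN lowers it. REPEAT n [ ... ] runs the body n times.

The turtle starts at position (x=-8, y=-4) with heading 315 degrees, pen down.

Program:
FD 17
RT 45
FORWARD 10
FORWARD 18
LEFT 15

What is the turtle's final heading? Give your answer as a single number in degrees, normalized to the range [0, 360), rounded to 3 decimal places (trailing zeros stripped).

Answer: 285

Derivation:
Executing turtle program step by step:
Start: pos=(-8,-4), heading=315, pen down
FD 17: (-8,-4) -> (4.021,-16.021) [heading=315, draw]
RT 45: heading 315 -> 270
FD 10: (4.021,-16.021) -> (4.021,-26.021) [heading=270, draw]
FD 18: (4.021,-26.021) -> (4.021,-44.021) [heading=270, draw]
LT 15: heading 270 -> 285
Final: pos=(4.021,-44.021), heading=285, 3 segment(s) drawn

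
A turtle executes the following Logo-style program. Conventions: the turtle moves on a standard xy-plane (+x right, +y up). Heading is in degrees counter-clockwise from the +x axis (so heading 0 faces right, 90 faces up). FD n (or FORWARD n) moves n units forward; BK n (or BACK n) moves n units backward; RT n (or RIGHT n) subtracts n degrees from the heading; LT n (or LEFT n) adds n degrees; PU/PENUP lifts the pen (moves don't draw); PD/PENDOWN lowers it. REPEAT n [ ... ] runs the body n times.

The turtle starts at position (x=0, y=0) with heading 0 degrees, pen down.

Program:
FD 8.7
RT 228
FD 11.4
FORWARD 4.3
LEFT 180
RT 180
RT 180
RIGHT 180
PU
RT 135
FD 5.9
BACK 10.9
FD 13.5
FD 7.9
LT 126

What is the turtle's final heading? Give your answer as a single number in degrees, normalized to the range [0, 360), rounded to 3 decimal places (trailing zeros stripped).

Answer: 123

Derivation:
Executing turtle program step by step:
Start: pos=(0,0), heading=0, pen down
FD 8.7: (0,0) -> (8.7,0) [heading=0, draw]
RT 228: heading 0 -> 132
FD 11.4: (8.7,0) -> (1.072,8.472) [heading=132, draw]
FD 4.3: (1.072,8.472) -> (-1.805,11.667) [heading=132, draw]
LT 180: heading 132 -> 312
RT 180: heading 312 -> 132
RT 180: heading 132 -> 312
RT 180: heading 312 -> 132
PU: pen up
RT 135: heading 132 -> 357
FD 5.9: (-1.805,11.667) -> (4.087,11.359) [heading=357, move]
BK 10.9: (4.087,11.359) -> (-6.798,11.929) [heading=357, move]
FD 13.5: (-6.798,11.929) -> (6.683,11.223) [heading=357, move]
FD 7.9: (6.683,11.223) -> (14.572,10.809) [heading=357, move]
LT 126: heading 357 -> 123
Final: pos=(14.572,10.809), heading=123, 3 segment(s) drawn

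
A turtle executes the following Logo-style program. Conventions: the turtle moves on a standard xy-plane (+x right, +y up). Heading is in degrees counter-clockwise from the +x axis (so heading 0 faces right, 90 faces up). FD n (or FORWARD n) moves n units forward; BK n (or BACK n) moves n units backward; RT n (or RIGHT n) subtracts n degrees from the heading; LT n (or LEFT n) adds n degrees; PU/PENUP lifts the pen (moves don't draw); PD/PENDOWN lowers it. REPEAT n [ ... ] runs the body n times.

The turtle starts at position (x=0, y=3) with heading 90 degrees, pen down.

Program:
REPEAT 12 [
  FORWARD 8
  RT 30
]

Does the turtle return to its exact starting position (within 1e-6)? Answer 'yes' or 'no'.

Answer: yes

Derivation:
Executing turtle program step by step:
Start: pos=(0,3), heading=90, pen down
REPEAT 12 [
  -- iteration 1/12 --
  FD 8: (0,3) -> (0,11) [heading=90, draw]
  RT 30: heading 90 -> 60
  -- iteration 2/12 --
  FD 8: (0,11) -> (4,17.928) [heading=60, draw]
  RT 30: heading 60 -> 30
  -- iteration 3/12 --
  FD 8: (4,17.928) -> (10.928,21.928) [heading=30, draw]
  RT 30: heading 30 -> 0
  -- iteration 4/12 --
  FD 8: (10.928,21.928) -> (18.928,21.928) [heading=0, draw]
  RT 30: heading 0 -> 330
  -- iteration 5/12 --
  FD 8: (18.928,21.928) -> (25.856,17.928) [heading=330, draw]
  RT 30: heading 330 -> 300
  -- iteration 6/12 --
  FD 8: (25.856,17.928) -> (29.856,11) [heading=300, draw]
  RT 30: heading 300 -> 270
  -- iteration 7/12 --
  FD 8: (29.856,11) -> (29.856,3) [heading=270, draw]
  RT 30: heading 270 -> 240
  -- iteration 8/12 --
  FD 8: (29.856,3) -> (25.856,-3.928) [heading=240, draw]
  RT 30: heading 240 -> 210
  -- iteration 9/12 --
  FD 8: (25.856,-3.928) -> (18.928,-7.928) [heading=210, draw]
  RT 30: heading 210 -> 180
  -- iteration 10/12 --
  FD 8: (18.928,-7.928) -> (10.928,-7.928) [heading=180, draw]
  RT 30: heading 180 -> 150
  -- iteration 11/12 --
  FD 8: (10.928,-7.928) -> (4,-3.928) [heading=150, draw]
  RT 30: heading 150 -> 120
  -- iteration 12/12 --
  FD 8: (4,-3.928) -> (0,3) [heading=120, draw]
  RT 30: heading 120 -> 90
]
Final: pos=(0,3), heading=90, 12 segment(s) drawn

Start position: (0, 3)
Final position: (0, 3)
Distance = 0; < 1e-6 -> CLOSED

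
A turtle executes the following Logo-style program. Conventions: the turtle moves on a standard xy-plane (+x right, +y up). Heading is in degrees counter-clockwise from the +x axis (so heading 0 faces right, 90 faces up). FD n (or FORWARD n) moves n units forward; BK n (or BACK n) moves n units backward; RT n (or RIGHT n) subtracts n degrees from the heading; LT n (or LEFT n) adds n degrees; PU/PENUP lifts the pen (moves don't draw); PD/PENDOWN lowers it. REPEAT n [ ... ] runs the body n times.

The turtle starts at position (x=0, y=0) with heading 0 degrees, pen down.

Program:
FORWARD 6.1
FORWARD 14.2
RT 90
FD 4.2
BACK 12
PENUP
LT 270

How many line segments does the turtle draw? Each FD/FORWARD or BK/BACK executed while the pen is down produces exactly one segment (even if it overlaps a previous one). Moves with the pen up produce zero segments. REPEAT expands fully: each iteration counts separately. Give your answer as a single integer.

Executing turtle program step by step:
Start: pos=(0,0), heading=0, pen down
FD 6.1: (0,0) -> (6.1,0) [heading=0, draw]
FD 14.2: (6.1,0) -> (20.3,0) [heading=0, draw]
RT 90: heading 0 -> 270
FD 4.2: (20.3,0) -> (20.3,-4.2) [heading=270, draw]
BK 12: (20.3,-4.2) -> (20.3,7.8) [heading=270, draw]
PU: pen up
LT 270: heading 270 -> 180
Final: pos=(20.3,7.8), heading=180, 4 segment(s) drawn
Segments drawn: 4

Answer: 4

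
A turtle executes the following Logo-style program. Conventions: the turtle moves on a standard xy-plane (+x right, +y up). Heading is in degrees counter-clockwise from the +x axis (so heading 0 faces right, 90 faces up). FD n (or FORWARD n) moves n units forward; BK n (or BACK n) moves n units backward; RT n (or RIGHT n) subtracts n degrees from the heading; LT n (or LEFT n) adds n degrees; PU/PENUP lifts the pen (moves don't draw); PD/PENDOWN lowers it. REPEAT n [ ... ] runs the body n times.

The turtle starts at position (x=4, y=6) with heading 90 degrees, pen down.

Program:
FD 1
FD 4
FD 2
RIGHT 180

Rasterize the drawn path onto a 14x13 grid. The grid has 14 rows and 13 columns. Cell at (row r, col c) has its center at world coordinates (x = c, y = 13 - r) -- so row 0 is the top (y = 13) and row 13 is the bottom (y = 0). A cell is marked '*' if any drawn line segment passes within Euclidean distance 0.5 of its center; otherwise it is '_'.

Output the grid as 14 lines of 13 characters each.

Answer: ____*________
____*________
____*________
____*________
____*________
____*________
____*________
____*________
_____________
_____________
_____________
_____________
_____________
_____________

Derivation:
Segment 0: (4,6) -> (4,7)
Segment 1: (4,7) -> (4,11)
Segment 2: (4,11) -> (4,13)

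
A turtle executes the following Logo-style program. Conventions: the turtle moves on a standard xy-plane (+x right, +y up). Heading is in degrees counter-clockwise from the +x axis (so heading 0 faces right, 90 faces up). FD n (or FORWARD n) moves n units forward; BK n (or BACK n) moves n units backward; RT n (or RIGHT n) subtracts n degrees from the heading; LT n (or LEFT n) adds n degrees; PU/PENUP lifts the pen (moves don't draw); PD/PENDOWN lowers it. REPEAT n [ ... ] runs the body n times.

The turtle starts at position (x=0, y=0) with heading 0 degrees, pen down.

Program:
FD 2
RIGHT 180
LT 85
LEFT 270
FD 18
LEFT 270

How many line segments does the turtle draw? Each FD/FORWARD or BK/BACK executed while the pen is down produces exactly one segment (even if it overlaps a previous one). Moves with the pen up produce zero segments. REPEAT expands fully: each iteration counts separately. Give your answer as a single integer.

Executing turtle program step by step:
Start: pos=(0,0), heading=0, pen down
FD 2: (0,0) -> (2,0) [heading=0, draw]
RT 180: heading 0 -> 180
LT 85: heading 180 -> 265
LT 270: heading 265 -> 175
FD 18: (2,0) -> (-15.932,1.569) [heading=175, draw]
LT 270: heading 175 -> 85
Final: pos=(-15.932,1.569), heading=85, 2 segment(s) drawn
Segments drawn: 2

Answer: 2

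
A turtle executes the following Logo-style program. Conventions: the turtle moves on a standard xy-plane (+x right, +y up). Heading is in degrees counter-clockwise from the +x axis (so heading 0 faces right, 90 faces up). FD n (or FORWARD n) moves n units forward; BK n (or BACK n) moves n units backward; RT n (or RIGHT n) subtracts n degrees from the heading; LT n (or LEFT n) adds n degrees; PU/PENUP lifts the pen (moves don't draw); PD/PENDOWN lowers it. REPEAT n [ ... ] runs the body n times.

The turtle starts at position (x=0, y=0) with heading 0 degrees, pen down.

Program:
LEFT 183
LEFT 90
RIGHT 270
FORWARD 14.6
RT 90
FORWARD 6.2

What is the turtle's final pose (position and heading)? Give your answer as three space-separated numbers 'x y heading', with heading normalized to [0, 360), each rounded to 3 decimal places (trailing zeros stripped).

Executing turtle program step by step:
Start: pos=(0,0), heading=0, pen down
LT 183: heading 0 -> 183
LT 90: heading 183 -> 273
RT 270: heading 273 -> 3
FD 14.6: (0,0) -> (14.58,0.764) [heading=3, draw]
RT 90: heading 3 -> 273
FD 6.2: (14.58,0.764) -> (14.904,-5.427) [heading=273, draw]
Final: pos=(14.904,-5.427), heading=273, 2 segment(s) drawn

Answer: 14.904 -5.427 273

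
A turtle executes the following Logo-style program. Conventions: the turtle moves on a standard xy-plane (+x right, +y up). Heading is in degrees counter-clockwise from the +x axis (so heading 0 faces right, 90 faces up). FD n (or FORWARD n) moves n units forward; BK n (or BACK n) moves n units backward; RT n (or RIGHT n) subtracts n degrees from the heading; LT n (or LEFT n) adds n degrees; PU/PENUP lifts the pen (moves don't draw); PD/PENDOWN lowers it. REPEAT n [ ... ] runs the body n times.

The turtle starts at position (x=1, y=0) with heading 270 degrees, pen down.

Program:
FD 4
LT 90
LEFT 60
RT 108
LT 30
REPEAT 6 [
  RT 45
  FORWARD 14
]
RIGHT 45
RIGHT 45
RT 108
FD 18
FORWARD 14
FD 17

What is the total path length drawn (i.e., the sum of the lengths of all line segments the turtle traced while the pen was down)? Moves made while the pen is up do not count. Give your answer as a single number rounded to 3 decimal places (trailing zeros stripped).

Executing turtle program step by step:
Start: pos=(1,0), heading=270, pen down
FD 4: (1,0) -> (1,-4) [heading=270, draw]
LT 90: heading 270 -> 0
LT 60: heading 0 -> 60
RT 108: heading 60 -> 312
LT 30: heading 312 -> 342
REPEAT 6 [
  -- iteration 1/6 --
  RT 45: heading 342 -> 297
  FD 14: (1,-4) -> (7.356,-16.474) [heading=297, draw]
  -- iteration 2/6 --
  RT 45: heading 297 -> 252
  FD 14: (7.356,-16.474) -> (3.03,-29.789) [heading=252, draw]
  -- iteration 3/6 --
  RT 45: heading 252 -> 207
  FD 14: (3.03,-29.789) -> (-9.444,-36.145) [heading=207, draw]
  -- iteration 4/6 --
  RT 45: heading 207 -> 162
  FD 14: (-9.444,-36.145) -> (-22.759,-31.819) [heading=162, draw]
  -- iteration 5/6 --
  RT 45: heading 162 -> 117
  FD 14: (-22.759,-31.819) -> (-29.115,-19.344) [heading=117, draw]
  -- iteration 6/6 --
  RT 45: heading 117 -> 72
  FD 14: (-29.115,-19.344) -> (-24.789,-6.03) [heading=72, draw]
]
RT 45: heading 72 -> 27
RT 45: heading 27 -> 342
RT 108: heading 342 -> 234
FD 18: (-24.789,-6.03) -> (-35.369,-20.592) [heading=234, draw]
FD 14: (-35.369,-20.592) -> (-43.598,-31.918) [heading=234, draw]
FD 17: (-43.598,-31.918) -> (-53.59,-45.671) [heading=234, draw]
Final: pos=(-53.59,-45.671), heading=234, 10 segment(s) drawn

Segment lengths:
  seg 1: (1,0) -> (1,-4), length = 4
  seg 2: (1,-4) -> (7.356,-16.474), length = 14
  seg 3: (7.356,-16.474) -> (3.03,-29.789), length = 14
  seg 4: (3.03,-29.789) -> (-9.444,-36.145), length = 14
  seg 5: (-9.444,-36.145) -> (-22.759,-31.819), length = 14
  seg 6: (-22.759,-31.819) -> (-29.115,-19.344), length = 14
  seg 7: (-29.115,-19.344) -> (-24.789,-6.03), length = 14
  seg 8: (-24.789,-6.03) -> (-35.369,-20.592), length = 18
  seg 9: (-35.369,-20.592) -> (-43.598,-31.918), length = 14
  seg 10: (-43.598,-31.918) -> (-53.59,-45.671), length = 17
Total = 137

Answer: 137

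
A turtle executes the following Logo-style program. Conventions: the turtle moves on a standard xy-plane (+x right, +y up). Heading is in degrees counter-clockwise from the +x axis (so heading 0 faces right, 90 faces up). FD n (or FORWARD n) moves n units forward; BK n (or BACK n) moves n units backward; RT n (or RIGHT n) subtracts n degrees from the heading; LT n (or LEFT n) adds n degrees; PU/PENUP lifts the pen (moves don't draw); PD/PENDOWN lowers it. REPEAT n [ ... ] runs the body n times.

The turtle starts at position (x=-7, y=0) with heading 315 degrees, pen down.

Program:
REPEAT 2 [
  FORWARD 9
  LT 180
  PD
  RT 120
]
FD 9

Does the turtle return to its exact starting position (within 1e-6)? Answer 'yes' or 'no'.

Executing turtle program step by step:
Start: pos=(-7,0), heading=315, pen down
REPEAT 2 [
  -- iteration 1/2 --
  FD 9: (-7,0) -> (-0.636,-6.364) [heading=315, draw]
  LT 180: heading 315 -> 135
  PD: pen down
  RT 120: heading 135 -> 15
  -- iteration 2/2 --
  FD 9: (-0.636,-6.364) -> (8.057,-4.035) [heading=15, draw]
  LT 180: heading 15 -> 195
  PD: pen down
  RT 120: heading 195 -> 75
]
FD 9: (8.057,-4.035) -> (10.387,4.659) [heading=75, draw]
Final: pos=(10.387,4.659), heading=75, 3 segment(s) drawn

Start position: (-7, 0)
Final position: (10.387, 4.659)
Distance = 18; >= 1e-6 -> NOT closed

Answer: no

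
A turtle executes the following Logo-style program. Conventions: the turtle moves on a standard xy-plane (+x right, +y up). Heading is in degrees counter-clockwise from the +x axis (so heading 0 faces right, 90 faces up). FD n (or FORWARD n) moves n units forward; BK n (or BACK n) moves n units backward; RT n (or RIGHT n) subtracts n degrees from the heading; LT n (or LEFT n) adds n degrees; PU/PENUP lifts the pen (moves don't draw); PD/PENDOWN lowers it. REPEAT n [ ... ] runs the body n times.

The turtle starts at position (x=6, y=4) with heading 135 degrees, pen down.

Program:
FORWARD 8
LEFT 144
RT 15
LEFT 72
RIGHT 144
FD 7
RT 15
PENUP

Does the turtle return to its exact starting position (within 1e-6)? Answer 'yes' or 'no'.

Answer: no

Derivation:
Executing turtle program step by step:
Start: pos=(6,4), heading=135, pen down
FD 8: (6,4) -> (0.343,9.657) [heading=135, draw]
LT 144: heading 135 -> 279
RT 15: heading 279 -> 264
LT 72: heading 264 -> 336
RT 144: heading 336 -> 192
FD 7: (0.343,9.657) -> (-6.504,8.201) [heading=192, draw]
RT 15: heading 192 -> 177
PU: pen up
Final: pos=(-6.504,8.201), heading=177, 2 segment(s) drawn

Start position: (6, 4)
Final position: (-6.504, 8.201)
Distance = 13.191; >= 1e-6 -> NOT closed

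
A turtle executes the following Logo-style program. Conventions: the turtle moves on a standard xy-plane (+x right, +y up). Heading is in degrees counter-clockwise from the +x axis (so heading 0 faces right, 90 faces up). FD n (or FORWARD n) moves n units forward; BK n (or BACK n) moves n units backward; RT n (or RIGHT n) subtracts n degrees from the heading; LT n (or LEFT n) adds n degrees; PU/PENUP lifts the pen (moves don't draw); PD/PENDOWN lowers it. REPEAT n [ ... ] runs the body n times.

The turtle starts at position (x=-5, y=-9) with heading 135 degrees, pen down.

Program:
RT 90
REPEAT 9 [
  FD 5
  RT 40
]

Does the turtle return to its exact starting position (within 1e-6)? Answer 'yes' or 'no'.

Answer: yes

Derivation:
Executing turtle program step by step:
Start: pos=(-5,-9), heading=135, pen down
RT 90: heading 135 -> 45
REPEAT 9 [
  -- iteration 1/9 --
  FD 5: (-5,-9) -> (-1.464,-5.464) [heading=45, draw]
  RT 40: heading 45 -> 5
  -- iteration 2/9 --
  FD 5: (-1.464,-5.464) -> (3.517,-5.029) [heading=5, draw]
  RT 40: heading 5 -> 325
  -- iteration 3/9 --
  FD 5: (3.517,-5.029) -> (7.612,-7.897) [heading=325, draw]
  RT 40: heading 325 -> 285
  -- iteration 4/9 --
  FD 5: (7.612,-7.897) -> (8.906,-12.726) [heading=285, draw]
  RT 40: heading 285 -> 245
  -- iteration 5/9 --
  FD 5: (8.906,-12.726) -> (6.793,-17.258) [heading=245, draw]
  RT 40: heading 245 -> 205
  -- iteration 6/9 --
  FD 5: (6.793,-17.258) -> (2.262,-19.371) [heading=205, draw]
  RT 40: heading 205 -> 165
  -- iteration 7/9 --
  FD 5: (2.262,-19.371) -> (-2.568,-18.077) [heading=165, draw]
  RT 40: heading 165 -> 125
  -- iteration 8/9 --
  FD 5: (-2.568,-18.077) -> (-5.436,-13.981) [heading=125, draw]
  RT 40: heading 125 -> 85
  -- iteration 9/9 --
  FD 5: (-5.436,-13.981) -> (-5,-9) [heading=85, draw]
  RT 40: heading 85 -> 45
]
Final: pos=(-5,-9), heading=45, 9 segment(s) drawn

Start position: (-5, -9)
Final position: (-5, -9)
Distance = 0; < 1e-6 -> CLOSED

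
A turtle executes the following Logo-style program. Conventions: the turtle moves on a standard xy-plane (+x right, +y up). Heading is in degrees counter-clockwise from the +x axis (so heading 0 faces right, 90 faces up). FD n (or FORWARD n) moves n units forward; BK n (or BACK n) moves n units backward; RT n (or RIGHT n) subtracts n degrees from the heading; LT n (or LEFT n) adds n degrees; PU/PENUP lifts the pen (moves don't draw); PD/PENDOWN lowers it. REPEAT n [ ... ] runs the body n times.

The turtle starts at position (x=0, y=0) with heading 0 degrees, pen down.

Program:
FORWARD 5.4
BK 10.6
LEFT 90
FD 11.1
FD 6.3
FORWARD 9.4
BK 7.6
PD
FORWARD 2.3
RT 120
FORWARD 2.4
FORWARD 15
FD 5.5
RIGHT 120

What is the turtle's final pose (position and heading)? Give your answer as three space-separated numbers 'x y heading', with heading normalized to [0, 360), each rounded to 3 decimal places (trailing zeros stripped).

Executing turtle program step by step:
Start: pos=(0,0), heading=0, pen down
FD 5.4: (0,0) -> (5.4,0) [heading=0, draw]
BK 10.6: (5.4,0) -> (-5.2,0) [heading=0, draw]
LT 90: heading 0 -> 90
FD 11.1: (-5.2,0) -> (-5.2,11.1) [heading=90, draw]
FD 6.3: (-5.2,11.1) -> (-5.2,17.4) [heading=90, draw]
FD 9.4: (-5.2,17.4) -> (-5.2,26.8) [heading=90, draw]
BK 7.6: (-5.2,26.8) -> (-5.2,19.2) [heading=90, draw]
PD: pen down
FD 2.3: (-5.2,19.2) -> (-5.2,21.5) [heading=90, draw]
RT 120: heading 90 -> 330
FD 2.4: (-5.2,21.5) -> (-3.122,20.3) [heading=330, draw]
FD 15: (-3.122,20.3) -> (9.869,12.8) [heading=330, draw]
FD 5.5: (9.869,12.8) -> (14.632,10.05) [heading=330, draw]
RT 120: heading 330 -> 210
Final: pos=(14.632,10.05), heading=210, 10 segment(s) drawn

Answer: 14.632 10.05 210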